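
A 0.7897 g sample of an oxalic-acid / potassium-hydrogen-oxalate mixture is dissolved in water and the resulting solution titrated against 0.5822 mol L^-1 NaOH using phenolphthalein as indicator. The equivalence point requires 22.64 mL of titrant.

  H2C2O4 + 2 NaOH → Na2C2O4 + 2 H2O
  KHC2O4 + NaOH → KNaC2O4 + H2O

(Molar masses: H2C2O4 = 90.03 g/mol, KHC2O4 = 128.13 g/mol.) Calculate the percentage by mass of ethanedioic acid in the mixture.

61.67 %

n(NaOH) = 0.02264 × 0.5822 = 0.01318 mol
Let x = n(H2C2O4), y = n(KHC2O4).
Titrant: 2x + 1y = 0.01318;  mass: 90.03x + 128.13y = 0.7897
Solving, x = 5.409 × 10^-3 mol, y = 2.362 × 10^-3 mol
mass of H2C2O4 = 5.409 × 10^-3 × 90.03 = 0.4870 g
% H2C2O4 = 0.4870 / 0.7897 × 100 = 61.67 %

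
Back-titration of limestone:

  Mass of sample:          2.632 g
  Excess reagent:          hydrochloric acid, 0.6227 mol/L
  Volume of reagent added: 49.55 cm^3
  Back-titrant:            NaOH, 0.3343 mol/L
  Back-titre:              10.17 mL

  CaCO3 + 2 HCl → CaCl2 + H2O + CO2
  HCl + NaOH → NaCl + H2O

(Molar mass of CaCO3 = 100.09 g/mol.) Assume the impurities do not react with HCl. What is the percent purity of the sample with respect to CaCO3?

52.20 %

n(HCl) added = 0.04955 × 0.6227 = 0.03085 mol
n(NaOH) used in back-titration = 0.01017 × 0.3343 = 3.400 × 10^-3 mol
n(HCl) left over = 3.400 × 10^-3 mol (1:1 ratio)
n(HCl) consumed by analyte = 0.03085 − 3.400 × 10^-3 = 0.02745 mol
From the 1:2 ratio, n(CaCO3) = 1/2 × 0.02745 = 0.01373 mol
mass of CaCO3 = 0.01373 × 100.09 = 1.374 g
% CaCO3 = 1.374 / 2.632 × 100 = 52.20 %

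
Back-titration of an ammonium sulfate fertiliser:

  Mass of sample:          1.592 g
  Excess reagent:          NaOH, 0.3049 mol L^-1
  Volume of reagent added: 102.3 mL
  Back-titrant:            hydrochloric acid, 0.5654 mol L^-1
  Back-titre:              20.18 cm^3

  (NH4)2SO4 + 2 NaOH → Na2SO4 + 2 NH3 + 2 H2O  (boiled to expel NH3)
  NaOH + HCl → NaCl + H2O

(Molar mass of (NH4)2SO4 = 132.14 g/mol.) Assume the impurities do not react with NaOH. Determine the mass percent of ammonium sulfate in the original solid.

n(NaOH) added = 0.1023 × 0.3049 = 0.03119 mol
n(HCl) used in back-titration = 0.02018 × 0.5654 = 0.01141 mol
n(NaOH) left over = 0.01141 mol (1:1 ratio)
n(NaOH) consumed by analyte = 0.03119 − 0.01141 = 0.01978 mol
From the 1:2 ratio, n((NH4)2SO4) = 1/2 × 0.01978 = 9.891 × 10^-3 mol
mass of (NH4)2SO4 = 9.891 × 10^-3 × 132.14 = 1.307 g
% (NH4)2SO4 = 1.307 / 1.592 × 100 = 82.10 %

82.10 %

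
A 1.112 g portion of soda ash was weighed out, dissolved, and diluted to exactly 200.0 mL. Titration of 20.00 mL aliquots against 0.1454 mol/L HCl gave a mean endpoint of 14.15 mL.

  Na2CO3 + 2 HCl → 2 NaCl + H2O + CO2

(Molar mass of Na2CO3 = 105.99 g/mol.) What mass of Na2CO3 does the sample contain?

1.090 g

n(HCl) per titration = 0.01415 × 0.1454 = 2.057 × 10^-3 mol
From the 1:2 ratio, n(Na2CO3) in each aliquot = 1/2 × 2.057 × 10^-3 = 1.029 × 10^-3 mol
n(Na2CO3) in the whole flask = 1.029 × 10^-3 × 200.0/20.00 = 0.01029 mol
mass of Na2CO3 = 0.01029 × 105.99 = 1.090 g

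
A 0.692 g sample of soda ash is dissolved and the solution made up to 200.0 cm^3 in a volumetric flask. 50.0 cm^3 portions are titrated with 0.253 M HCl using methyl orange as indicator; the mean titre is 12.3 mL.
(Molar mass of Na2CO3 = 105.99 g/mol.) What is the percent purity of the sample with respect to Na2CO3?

95.3 %

Na2CO3 + 2 HCl → 2 NaCl + H2O + CO2
n(HCl) per titration = 0.0123 × 0.253 = 3.11 × 10^-3 mol
From the 1:2 ratio, n(Na2CO3) in each aliquot = 1/2 × 3.11 × 10^-3 = 1.56 × 10^-3 mol
n(Na2CO3) in the whole flask = 1.56 × 10^-3 × 200.0/50.0 = 6.22 × 10^-3 mol
mass of Na2CO3 = 6.22 × 10^-3 × 105.99 = 0.660 g
% Na2CO3 = 0.660 / 0.692 × 100 = 95.3 %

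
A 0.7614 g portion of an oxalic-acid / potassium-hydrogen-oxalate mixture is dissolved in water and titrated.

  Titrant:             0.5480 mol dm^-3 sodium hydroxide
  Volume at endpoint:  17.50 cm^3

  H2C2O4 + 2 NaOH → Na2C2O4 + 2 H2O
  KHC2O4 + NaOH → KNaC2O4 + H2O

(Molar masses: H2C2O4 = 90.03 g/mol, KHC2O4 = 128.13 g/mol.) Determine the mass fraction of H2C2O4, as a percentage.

n(NaOH) = 0.01750 × 0.5480 = 9.590 × 10^-3 mol
Let x = n(H2C2O4), y = n(KHC2O4).
Titrant: 2x + 1y = 9.590 × 10^-3;  mass: 90.03x + 128.13y = 0.7614
Solving, x = 2.812 × 10^-3 mol, y = 3.967 × 10^-3 mol
mass of H2C2O4 = 2.812 × 10^-3 × 90.03 = 0.2531 g
% H2C2O4 = 0.2531 / 0.7614 × 100 = 33.24 %

33.24 %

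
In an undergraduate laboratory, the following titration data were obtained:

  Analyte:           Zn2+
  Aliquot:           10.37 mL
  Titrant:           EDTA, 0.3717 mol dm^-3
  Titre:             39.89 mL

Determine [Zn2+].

1.430 mol/L

Zn^2+ + EDTA^4- → [Zn(EDTA)]^2-
n(EDTA) = 0.03989 L × 0.3717 mol/L = 0.01483 mol
n(Zn2+) = 0.01483 mol (1:1 mole ratio)
[Zn2+] = 0.01483 mol / 0.01037 L = 1.430 mol/L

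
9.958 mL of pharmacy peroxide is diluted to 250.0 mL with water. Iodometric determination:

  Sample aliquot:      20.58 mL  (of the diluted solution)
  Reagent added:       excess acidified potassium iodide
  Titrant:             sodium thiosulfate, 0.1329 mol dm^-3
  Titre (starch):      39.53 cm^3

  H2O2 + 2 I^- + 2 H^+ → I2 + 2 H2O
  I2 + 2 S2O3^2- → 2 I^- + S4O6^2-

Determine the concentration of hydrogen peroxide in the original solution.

3.204 mol/L

n(S2O3^2-) = 0.03953 × 0.1329 = 5.254 × 10^-3 mol
n(I2) = n(S2O3^2-)/2 = 2.627 × 10^-3 mol
n(H2O2) in the aliquot = 2.627 × 10^-3 mol (1:1 ratio)
[H2O2]_dilute = 2.627 × 10^-3 / 0.02058 = 0.1276 mol/L
[H2O2]_original = 0.1276 × 250.0/9.958 = 3.204 mol/L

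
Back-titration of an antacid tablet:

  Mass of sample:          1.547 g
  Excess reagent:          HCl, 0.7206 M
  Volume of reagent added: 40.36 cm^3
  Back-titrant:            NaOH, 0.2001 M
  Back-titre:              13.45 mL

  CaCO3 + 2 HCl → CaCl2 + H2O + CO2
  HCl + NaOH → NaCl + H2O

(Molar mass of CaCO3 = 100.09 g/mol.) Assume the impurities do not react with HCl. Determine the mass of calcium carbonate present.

1.321 g

n(HCl) added = 0.04036 × 0.7206 = 0.02908 mol
n(NaOH) used in back-titration = 0.01345 × 0.2001 = 2.691 × 10^-3 mol
n(HCl) left over = 2.691 × 10^-3 mol (1:1 ratio)
n(HCl) consumed by analyte = 0.02908 − 2.691 × 10^-3 = 0.02639 mol
From the 1:2 ratio, n(CaCO3) = 1/2 × 0.02639 = 0.01320 mol
mass of CaCO3 = 0.01320 × 100.09 = 1.321 g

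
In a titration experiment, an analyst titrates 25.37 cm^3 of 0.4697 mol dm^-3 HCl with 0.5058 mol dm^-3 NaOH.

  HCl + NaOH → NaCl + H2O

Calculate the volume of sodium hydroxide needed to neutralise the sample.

n(HCl) = 0.02537 L × 0.4697 mol/L = 0.01192 mol
n(NaOH) = 0.01192 mol (1:1 stoichiometry)
V(NaOH) = 0.01192 mol / 0.5058 mol/L = 0.02356 L = 23.56 mL

23.56 mL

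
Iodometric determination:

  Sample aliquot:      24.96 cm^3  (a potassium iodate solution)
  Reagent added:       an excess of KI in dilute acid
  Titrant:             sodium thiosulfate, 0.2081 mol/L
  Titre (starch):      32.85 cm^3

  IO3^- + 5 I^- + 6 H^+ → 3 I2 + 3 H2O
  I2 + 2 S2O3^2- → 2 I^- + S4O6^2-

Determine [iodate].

n(S2O3^2-) = 0.03285 × 0.2081 = 6.836 × 10^-3 mol
n(I2) = n(S2O3^2-)/2 = 3.418 × 10^-3 mol
From the 1:3 ratio, n(IO3^-) in the aliquot = 1/3 × 3.418 × 10^-3 = 1.139 × 10^-3 mol
[IO3^-] = 1.139 × 10^-3 / 0.02496 = 0.04565 mol/L

0.04565 mol/L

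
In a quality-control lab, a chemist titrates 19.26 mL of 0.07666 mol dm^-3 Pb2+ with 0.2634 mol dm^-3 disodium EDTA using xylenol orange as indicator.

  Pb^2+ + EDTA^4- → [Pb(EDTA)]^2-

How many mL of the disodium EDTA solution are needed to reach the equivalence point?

n(Pb2+) = 0.01926 L × 0.07666 mol/L = 1.476 × 10^-3 mol
n(EDTA) = 1.476 × 10^-3 mol (1:1 stoichiometry)
V(EDTA) = 1.476 × 10^-3 mol / 0.2634 mol/L = 0.005605 L = 5.605 mL

5.605 mL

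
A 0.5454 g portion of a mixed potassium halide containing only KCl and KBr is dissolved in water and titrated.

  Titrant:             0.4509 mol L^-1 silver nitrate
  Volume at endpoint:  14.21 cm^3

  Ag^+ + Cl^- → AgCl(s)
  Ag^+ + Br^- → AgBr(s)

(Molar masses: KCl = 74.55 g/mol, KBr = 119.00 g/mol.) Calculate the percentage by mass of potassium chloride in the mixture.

66.75 %

n(AgNO3) = 0.01421 × 0.4509 = 6.407 × 10^-3 mol
Let x = n(KCl), y = n(KBr).
Titrant: 1x + 1y = 6.407 × 10^-3;  mass: 74.55x + 119.00y = 0.5454
Solving, x = 4.883 × 10^-3 mol, y = 1.524 × 10^-3 mol
mass of KCl = 4.883 × 10^-3 × 74.55 = 0.3641 g
% KCl = 0.3641 / 0.5454 × 100 = 66.75 %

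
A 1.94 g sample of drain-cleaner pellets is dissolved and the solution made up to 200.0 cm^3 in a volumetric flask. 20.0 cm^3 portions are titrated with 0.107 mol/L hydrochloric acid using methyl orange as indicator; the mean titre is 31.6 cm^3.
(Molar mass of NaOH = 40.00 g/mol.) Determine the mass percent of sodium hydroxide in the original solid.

NaOH + HCl → NaCl + H2O
n(HCl) per titration = 0.0316 × 0.107 = 3.38 × 10^-3 mol
n(NaOH) in each aliquot = 3.38 × 10^-3 mol (1:1 ratio)
n(NaOH) in the whole flask = 3.38 × 10^-3 × 200.0/20.0 = 0.0338 mol
mass of NaOH = 0.0338 × 40.00 = 1.35 g
% NaOH = 1.35 / 1.94 × 100 = 69.7 %

69.7 %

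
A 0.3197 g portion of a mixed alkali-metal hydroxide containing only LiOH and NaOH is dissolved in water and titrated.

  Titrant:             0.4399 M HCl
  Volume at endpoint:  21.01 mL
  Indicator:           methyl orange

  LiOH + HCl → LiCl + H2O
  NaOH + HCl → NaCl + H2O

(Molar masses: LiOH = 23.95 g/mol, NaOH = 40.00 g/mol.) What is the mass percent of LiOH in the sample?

n(HCl) = 0.02101 × 0.4399 = 9.242 × 10^-3 mol
Let x = n(LiOH), y = n(NaOH).
Titrant: 1x + 1y = 9.242 × 10^-3;  mass: 23.95x + 40.00y = 0.3197
Solving, x = 3.115 × 10^-3 mol, y = 6.128 × 10^-3 mol
mass of LiOH = 3.115 × 10^-3 × 23.95 = 0.07460 g
% LiOH = 0.07460 / 0.3197 × 100 = 23.33 %

23.33 %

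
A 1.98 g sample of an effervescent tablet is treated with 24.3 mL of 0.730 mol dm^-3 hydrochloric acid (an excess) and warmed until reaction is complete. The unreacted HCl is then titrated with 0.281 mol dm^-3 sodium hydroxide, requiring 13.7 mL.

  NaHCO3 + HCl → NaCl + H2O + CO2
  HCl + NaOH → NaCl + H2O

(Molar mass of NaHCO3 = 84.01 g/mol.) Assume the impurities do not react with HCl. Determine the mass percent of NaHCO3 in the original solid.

58.9 %

n(HCl) added = 0.0243 × 0.730 = 0.0177 mol
n(NaOH) used in back-titration = 0.0137 × 0.281 = 3.85 × 10^-3 mol
n(HCl) left over = 3.85 × 10^-3 mol (1:1 ratio)
n(HCl) consumed by analyte = 0.0177 − 3.85 × 10^-3 = 0.0139 mol
n(NaHCO3) = 0.0139 mol (1:1 ratio)
mass of NaHCO3 = 0.0139 × 84.01 = 1.17 g
% NaHCO3 = 1.17 / 1.98 × 100 = 58.9 %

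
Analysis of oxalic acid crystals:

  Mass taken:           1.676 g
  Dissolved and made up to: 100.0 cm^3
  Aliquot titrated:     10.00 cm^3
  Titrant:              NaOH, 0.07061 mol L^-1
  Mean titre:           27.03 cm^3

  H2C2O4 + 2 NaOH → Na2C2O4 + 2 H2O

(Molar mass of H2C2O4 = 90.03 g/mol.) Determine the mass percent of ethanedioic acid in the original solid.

51.26 %

n(NaOH) per titration = 0.02703 × 0.07061 = 1.909 × 10^-3 mol
From the 1:2 ratio, n(H2C2O4) in each aliquot = 1/2 × 1.909 × 10^-3 = 9.543 × 10^-4 mol
n(H2C2O4) in the whole flask = 9.543 × 10^-4 × 100.0/10.00 = 9.543 × 10^-3 mol
mass of H2C2O4 = 9.543 × 10^-3 × 90.03 = 0.8592 g
% H2C2O4 = 0.8592 / 1.676 × 100 = 51.26 %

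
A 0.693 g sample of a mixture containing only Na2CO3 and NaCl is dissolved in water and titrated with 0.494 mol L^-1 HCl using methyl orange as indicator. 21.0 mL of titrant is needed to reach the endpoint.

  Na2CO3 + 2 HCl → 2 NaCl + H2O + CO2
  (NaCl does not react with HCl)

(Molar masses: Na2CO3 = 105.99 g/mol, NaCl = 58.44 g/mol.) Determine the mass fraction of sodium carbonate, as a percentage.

n(HCl) = 0.0210 × 0.494 = 0.0104 mol
Let x = n(Na2CO3), y = n(NaCl).
Titrant: 2x = 0.0104;  mass: 105.99x + 58.44y = 0.693
Solving, x = 5.19 × 10^-3 mol, y = 2.45 × 10^-3 mol
mass of Na2CO3 = 5.19 × 10^-3 × 105.99 = 0.550 g
% Na2CO3 = 0.550 / 0.693 × 100 = 79.3 %

79.3 %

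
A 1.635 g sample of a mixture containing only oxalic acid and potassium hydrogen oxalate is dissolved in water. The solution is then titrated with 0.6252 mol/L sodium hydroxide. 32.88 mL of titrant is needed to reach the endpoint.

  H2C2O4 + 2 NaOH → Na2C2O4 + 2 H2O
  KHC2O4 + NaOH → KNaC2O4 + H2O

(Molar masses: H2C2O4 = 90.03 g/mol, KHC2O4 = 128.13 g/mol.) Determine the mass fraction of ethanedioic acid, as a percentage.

n(NaOH) = 0.03288 × 0.6252 = 0.02056 mol
Let x = n(H2C2O4), y = n(KHC2O4).
Titrant: 2x + 1y = 0.02056;  mass: 90.03x + 128.13y = 1.635
Solving, x = 6.009 × 10^-3 mol, y = 8.538 × 10^-3 mol
mass of H2C2O4 = 6.009 × 10^-3 × 90.03 = 0.5410 g
% H2C2O4 = 0.5410 / 1.635 × 100 = 33.09 %

33.09 %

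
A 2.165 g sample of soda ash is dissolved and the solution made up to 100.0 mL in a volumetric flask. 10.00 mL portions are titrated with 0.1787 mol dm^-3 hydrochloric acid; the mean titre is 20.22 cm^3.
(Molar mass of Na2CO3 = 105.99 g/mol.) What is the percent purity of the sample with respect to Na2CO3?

88.45 %

Na2CO3 + 2 HCl → 2 NaCl + H2O + CO2
n(HCl) per titration = 0.02022 × 0.1787 = 3.613 × 10^-3 mol
From the 1:2 ratio, n(Na2CO3) in each aliquot = 1/2 × 3.613 × 10^-3 = 1.807 × 10^-3 mol
n(Na2CO3) in the whole flask = 1.807 × 10^-3 × 100.0/10.00 = 0.01807 mol
mass of Na2CO3 = 0.01807 × 105.99 = 1.915 g
% Na2CO3 = 1.915 / 2.165 × 100 = 88.45 %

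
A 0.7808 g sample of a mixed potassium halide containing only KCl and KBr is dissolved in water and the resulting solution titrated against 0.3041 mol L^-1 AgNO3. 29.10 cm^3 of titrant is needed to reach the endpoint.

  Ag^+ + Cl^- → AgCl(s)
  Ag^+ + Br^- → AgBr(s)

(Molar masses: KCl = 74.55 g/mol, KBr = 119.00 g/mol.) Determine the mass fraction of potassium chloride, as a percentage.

58.48 %

n(AgNO3) = 0.02910 × 0.3041 = 8.849 × 10^-3 mol
Let x = n(KCl), y = n(KBr).
Titrant: 1x + 1y = 8.849 × 10^-3;  mass: 74.55x + 119.00y = 0.7808
Solving, x = 6.125 × 10^-3 mol, y = 2.724 × 10^-3 mol
mass of KCl = 6.125 × 10^-3 × 74.55 = 0.4566 g
% KCl = 0.4566 / 0.7808 × 100 = 58.48 %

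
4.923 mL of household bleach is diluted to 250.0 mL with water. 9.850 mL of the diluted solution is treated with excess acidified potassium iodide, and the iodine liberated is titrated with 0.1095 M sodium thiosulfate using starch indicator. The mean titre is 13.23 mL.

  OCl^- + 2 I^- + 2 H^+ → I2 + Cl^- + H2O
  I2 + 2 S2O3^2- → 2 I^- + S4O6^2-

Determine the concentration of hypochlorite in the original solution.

3.734 M

n(S2O3^2-) = 0.01323 × 0.1095 = 1.449 × 10^-3 mol
n(I2) = n(S2O3^2-)/2 = 7.243 × 10^-4 mol
n(OCl^-) in the aliquot = 7.243 × 10^-4 mol (1:1 ratio)
[OCl^-]_dilute = 7.243 × 10^-4 / 0.009850 = 0.07354 mol/L
[OCl^-]_original = 0.07354 × 250.0/4.923 = 3.734 mol/L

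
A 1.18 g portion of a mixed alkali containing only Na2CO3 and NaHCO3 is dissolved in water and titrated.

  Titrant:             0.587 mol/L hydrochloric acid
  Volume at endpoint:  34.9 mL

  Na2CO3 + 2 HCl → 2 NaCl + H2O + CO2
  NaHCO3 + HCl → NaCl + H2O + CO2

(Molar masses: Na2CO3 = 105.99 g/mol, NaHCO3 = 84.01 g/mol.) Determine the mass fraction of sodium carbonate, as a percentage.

78.3 %

n(HCl) = 0.0349 × 0.587 = 0.0205 mol
Let x = n(Na2CO3), y = n(NaHCO3).
Titrant: 2x + 1y = 0.0205;  mass: 105.99x + 84.01y = 1.18
Solving, x = 8.72 × 10^-3 mol, y = 3.04 × 10^-3 mol
mass of Na2CO3 = 8.72 × 10^-3 × 105.99 = 0.924 g
% Na2CO3 = 0.924 / 1.18 × 100 = 78.3 %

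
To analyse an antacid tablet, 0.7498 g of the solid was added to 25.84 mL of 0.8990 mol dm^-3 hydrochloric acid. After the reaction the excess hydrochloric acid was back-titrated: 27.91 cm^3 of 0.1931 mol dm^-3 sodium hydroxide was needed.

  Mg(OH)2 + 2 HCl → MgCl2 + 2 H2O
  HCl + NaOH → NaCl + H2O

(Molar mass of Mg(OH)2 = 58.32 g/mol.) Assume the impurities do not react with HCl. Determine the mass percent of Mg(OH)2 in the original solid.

n(HCl) added = 0.02584 × 0.8990 = 0.02323 mol
n(NaOH) used in back-titration = 0.02791 × 0.1931 = 5.389 × 10^-3 mol
n(HCl) left over = 5.389 × 10^-3 mol (1:1 ratio)
n(HCl) consumed by analyte = 0.02323 − 5.389 × 10^-3 = 0.01784 mol
From the 1:2 ratio, n(Mg(OH)2) = 1/2 × 0.01784 = 8.920 × 10^-3 mol
mass of Mg(OH)2 = 8.920 × 10^-3 × 58.32 = 0.5202 g
% Mg(OH)2 = 0.5202 / 0.7498 × 100 = 69.38 %

69.38 %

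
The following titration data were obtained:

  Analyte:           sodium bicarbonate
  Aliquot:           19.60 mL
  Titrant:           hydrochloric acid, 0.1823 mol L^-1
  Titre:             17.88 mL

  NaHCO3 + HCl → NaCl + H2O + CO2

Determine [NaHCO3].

0.1663 mol/L

n(HCl) = 0.01788 L × 0.1823 mol/L = 3.260 × 10^-3 mol
n(NaHCO3) = 3.260 × 10^-3 mol (1:1 mole ratio)
[NaHCO3] = 3.260 × 10^-3 mol / 0.01960 L = 0.1663 mol/L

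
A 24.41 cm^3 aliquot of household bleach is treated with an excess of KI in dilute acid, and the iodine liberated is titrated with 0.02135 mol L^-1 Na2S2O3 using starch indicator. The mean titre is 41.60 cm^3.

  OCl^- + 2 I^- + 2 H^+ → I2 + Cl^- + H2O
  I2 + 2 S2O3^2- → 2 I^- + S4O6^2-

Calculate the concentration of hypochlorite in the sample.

n(S2O3^2-) = 0.04160 × 0.02135 = 8.882 × 10^-4 mol
n(I2) = n(S2O3^2-)/2 = 4.441 × 10^-4 mol
n(OCl^-) in the aliquot = 4.441 × 10^-4 mol (1:1 ratio)
[OCl^-] = 4.441 × 10^-4 / 0.02441 = 0.01819 mol/L

0.01819 mol/L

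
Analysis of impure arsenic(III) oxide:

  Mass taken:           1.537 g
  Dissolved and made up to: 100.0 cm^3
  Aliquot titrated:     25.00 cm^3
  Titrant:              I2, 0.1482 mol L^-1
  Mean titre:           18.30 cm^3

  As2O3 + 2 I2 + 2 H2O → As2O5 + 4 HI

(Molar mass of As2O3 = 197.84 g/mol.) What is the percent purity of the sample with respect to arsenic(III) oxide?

n(I2) per titration = 0.01830 × 0.1482 = 2.712 × 10^-3 mol
From the 1:2 ratio, n(As2O3) in each aliquot = 1/2 × 2.712 × 10^-3 = 1.356 × 10^-3 mol
n(As2O3) in the whole flask = 1.356 × 10^-3 × 100.0/25.00 = 5.424 × 10^-3 mol
mass of As2O3 = 5.424 × 10^-3 × 197.84 = 1.073 g
% As2O3 = 1.073 / 1.537 × 100 = 69.82 %

69.82 %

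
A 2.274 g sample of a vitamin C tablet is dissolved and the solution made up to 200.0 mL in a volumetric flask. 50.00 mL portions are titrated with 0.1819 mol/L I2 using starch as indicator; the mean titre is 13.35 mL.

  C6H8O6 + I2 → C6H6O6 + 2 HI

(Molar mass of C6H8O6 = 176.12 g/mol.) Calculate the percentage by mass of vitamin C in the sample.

n(I2) per titration = 0.01335 × 0.1819 = 2.428 × 10^-3 mol
n(C6H8O6) in each aliquot = 2.428 × 10^-3 mol (1:1 ratio)
n(C6H8O6) in the whole flask = 2.428 × 10^-3 × 200.0/50.00 = 9.713 × 10^-3 mol
mass of C6H8O6 = 9.713 × 10^-3 × 176.12 = 1.711 g
% C6H8O6 = 1.711 / 2.274 × 100 = 75.23 %

75.23 %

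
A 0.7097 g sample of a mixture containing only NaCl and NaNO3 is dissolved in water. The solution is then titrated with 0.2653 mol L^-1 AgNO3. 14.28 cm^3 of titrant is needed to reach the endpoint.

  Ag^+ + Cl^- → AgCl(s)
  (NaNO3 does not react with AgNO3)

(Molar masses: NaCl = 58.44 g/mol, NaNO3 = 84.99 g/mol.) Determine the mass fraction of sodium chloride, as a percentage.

n(AgNO3) = 0.01428 × 0.2653 = 3.788 × 10^-3 mol
Let x = n(NaCl), y = n(NaNO3).
Titrant: 1x = 3.788 × 10^-3;  mass: 58.44x + 84.99y = 0.7097
Solving, x = 3.788 × 10^-3 mol, y = 5.745 × 10^-3 mol
mass of NaCl = 3.788 × 10^-3 × 58.44 = 0.2214 g
% NaCl = 0.2214 / 0.7097 × 100 = 31.20 %

31.20 %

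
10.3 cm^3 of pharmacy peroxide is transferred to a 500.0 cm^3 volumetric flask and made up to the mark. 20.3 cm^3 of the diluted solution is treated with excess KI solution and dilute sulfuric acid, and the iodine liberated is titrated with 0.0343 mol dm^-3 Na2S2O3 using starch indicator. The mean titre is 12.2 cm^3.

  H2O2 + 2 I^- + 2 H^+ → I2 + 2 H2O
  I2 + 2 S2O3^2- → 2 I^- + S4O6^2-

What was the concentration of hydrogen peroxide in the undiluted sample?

n(S2O3^2-) = 0.0122 × 0.0343 = 4.18 × 10^-4 mol
n(I2) = n(S2O3^2-)/2 = 2.09 × 10^-4 mol
n(H2O2) in the aliquot = 2.09 × 10^-4 mol (1:1 ratio)
[H2O2]_dilute = 2.09 × 10^-4 / 0.0203 = 0.0103 mol/L
[H2O2]_original = 0.0103 × 500.0/10.3 = 0.500 mol/L

0.500 mol/L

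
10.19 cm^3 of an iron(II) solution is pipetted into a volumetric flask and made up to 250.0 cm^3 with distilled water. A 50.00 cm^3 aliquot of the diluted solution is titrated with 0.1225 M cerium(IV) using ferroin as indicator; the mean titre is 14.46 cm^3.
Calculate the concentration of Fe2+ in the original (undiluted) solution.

0.8692 M

Ce^4+ + Fe^2+ → Ce^3+ + Fe^3+
n(Ce4+) = 0.01446 × 0.1225 = 1.771 × 10^-3 mol
n(Fe2+) in the aliquot = 1.771 × 10^-3 mol (1:1 ratio)
[Fe2+]_dilute = 1.771 × 10^-3 / 0.05000 = 0.03543 mol/L
Dilution factor = 250.0 / 10.19 = 24.53
[Fe2+]_stock = 0.03543 × 24.53 = 0.8692 mol/L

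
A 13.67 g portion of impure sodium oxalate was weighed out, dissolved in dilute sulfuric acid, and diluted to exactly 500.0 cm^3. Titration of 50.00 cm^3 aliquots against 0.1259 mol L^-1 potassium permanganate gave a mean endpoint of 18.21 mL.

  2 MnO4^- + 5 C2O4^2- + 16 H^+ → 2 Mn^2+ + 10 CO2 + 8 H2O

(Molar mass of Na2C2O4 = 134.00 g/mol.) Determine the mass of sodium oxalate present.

7.680 g

n(KMnO4) per titration = 0.01821 × 0.1259 = 2.293 × 10^-3 mol
From the 5:2 ratio, n(Na2C2O4) in each aliquot = 5/2 × 2.293 × 10^-3 = 5.732 × 10^-3 mol
n(Na2C2O4) in the whole flask = 5.732 × 10^-3 × 500.0/50.00 = 0.05732 mol
mass of Na2C2O4 = 0.05732 × 134.00 = 7.680 g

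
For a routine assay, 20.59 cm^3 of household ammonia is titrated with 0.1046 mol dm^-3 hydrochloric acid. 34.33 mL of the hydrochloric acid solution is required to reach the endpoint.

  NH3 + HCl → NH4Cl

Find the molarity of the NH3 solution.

n(HCl) = 0.03433 L × 0.1046 mol/L = 3.591 × 10^-3 mol
n(NH3) = 3.591 × 10^-3 mol (1:1 mole ratio)
[NH3] = 3.591 × 10^-3 mol / 0.02059 L = 0.1744 mol/L

0.1744 mol/L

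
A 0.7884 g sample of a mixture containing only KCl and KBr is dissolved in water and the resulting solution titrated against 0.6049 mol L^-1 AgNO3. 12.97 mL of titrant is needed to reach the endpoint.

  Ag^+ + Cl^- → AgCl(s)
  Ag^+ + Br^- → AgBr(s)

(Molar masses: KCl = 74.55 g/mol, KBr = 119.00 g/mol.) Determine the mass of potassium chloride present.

n(AgNO3) = 0.01297 × 0.6049 = 7.846 × 10^-3 mol
Let x = n(KCl), y = n(KBr).
Titrant: 1x + 1y = 7.846 × 10^-3;  mass: 74.55x + 119.00y = 0.7884
Solving, x = 3.267 × 10^-3 mol, y = 4.578 × 10^-3 mol
mass of KCl = 3.267 × 10^-3 × 74.55 = 0.2436 g

0.2436 g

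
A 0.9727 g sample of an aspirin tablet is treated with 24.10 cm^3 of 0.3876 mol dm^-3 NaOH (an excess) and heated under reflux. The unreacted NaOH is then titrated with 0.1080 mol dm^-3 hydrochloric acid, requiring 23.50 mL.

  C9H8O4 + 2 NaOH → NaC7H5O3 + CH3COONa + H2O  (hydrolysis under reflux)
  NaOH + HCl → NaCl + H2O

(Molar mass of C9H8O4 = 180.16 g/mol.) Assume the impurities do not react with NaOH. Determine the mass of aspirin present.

n(NaOH) added = 0.02410 × 0.3876 = 9.341 × 10^-3 mol
n(HCl) used in back-titration = 0.02350 × 0.1080 = 2.538 × 10^-3 mol
n(NaOH) left over = 2.538 × 10^-3 mol (1:1 ratio)
n(NaOH) consumed by analyte = 9.341 × 10^-3 − 2.538 × 10^-3 = 6.803 × 10^-3 mol
From the 1:2 ratio, n(C9H8O4) = 1/2 × 6.803 × 10^-3 = 3.402 × 10^-3 mol
mass of C9H8O4 = 3.402 × 10^-3 × 180.16 = 0.6128 g

0.6128 g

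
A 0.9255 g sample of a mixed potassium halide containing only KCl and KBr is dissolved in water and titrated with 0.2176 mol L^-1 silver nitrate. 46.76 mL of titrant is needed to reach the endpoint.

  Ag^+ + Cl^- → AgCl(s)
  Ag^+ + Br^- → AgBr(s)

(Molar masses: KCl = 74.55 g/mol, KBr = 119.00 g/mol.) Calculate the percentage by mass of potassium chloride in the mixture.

n(AgNO3) = 0.04676 × 0.2176 = 0.01017 mol
Let x = n(KCl), y = n(KBr).
Titrant: 1x + 1y = 0.01017;  mass: 74.55x + 119.00y = 0.9255
Solving, x = 6.419 × 10^-3 mol, y = 3.756 × 10^-3 mol
mass of KCl = 6.419 × 10^-3 × 74.55 = 0.4785 g
% KCl = 0.4785 / 0.9255 × 100 = 51.71 %

51.71 %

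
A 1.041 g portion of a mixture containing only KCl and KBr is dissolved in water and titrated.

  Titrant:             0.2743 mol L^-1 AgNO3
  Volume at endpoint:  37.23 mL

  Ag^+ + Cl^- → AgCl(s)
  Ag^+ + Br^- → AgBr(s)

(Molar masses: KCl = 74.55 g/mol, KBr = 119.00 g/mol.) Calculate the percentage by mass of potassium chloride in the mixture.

28.07 %

n(AgNO3) = 0.03723 × 0.2743 = 0.01021 mol
Let x = n(KCl), y = n(KBr).
Titrant: 1x + 1y = 0.01021;  mass: 74.55x + 119.00y = 1.041
Solving, x = 3.920 × 10^-3 mol, y = 6.292 × 10^-3 mol
mass of KCl = 3.920 × 10^-3 × 74.55 = 0.2922 g
% KCl = 0.2922 / 1.041 × 100 = 28.07 %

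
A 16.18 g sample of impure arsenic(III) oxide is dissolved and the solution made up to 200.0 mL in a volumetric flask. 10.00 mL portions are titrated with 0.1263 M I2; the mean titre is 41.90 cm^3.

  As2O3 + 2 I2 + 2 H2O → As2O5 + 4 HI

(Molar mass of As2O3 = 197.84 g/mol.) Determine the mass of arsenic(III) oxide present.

10.47 g

n(I2) per titration = 0.04190 × 0.1263 = 5.292 × 10^-3 mol
From the 1:2 ratio, n(As2O3) in each aliquot = 1/2 × 5.292 × 10^-3 = 2.646 × 10^-3 mol
n(As2O3) in the whole flask = 2.646 × 10^-3 × 200.0/10.00 = 0.05292 mol
mass of As2O3 = 0.05292 × 197.84 = 10.47 g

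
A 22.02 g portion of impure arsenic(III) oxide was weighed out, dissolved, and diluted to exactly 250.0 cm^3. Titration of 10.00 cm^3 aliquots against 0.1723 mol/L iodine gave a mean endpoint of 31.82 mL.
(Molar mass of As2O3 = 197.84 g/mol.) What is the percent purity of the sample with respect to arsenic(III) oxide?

As2O3 + 2 I2 + 2 H2O → As2O5 + 4 HI
n(I2) per titration = 0.03182 × 0.1723 = 5.483 × 10^-3 mol
From the 1:2 ratio, n(As2O3) in each aliquot = 1/2 × 5.483 × 10^-3 = 2.741 × 10^-3 mol
n(As2O3) in the whole flask = 2.741 × 10^-3 × 250.0/10.00 = 0.06853 mol
mass of As2O3 = 0.06853 × 197.84 = 13.56 g
% As2O3 = 13.56 / 22.02 × 100 = 61.57 %

61.57 %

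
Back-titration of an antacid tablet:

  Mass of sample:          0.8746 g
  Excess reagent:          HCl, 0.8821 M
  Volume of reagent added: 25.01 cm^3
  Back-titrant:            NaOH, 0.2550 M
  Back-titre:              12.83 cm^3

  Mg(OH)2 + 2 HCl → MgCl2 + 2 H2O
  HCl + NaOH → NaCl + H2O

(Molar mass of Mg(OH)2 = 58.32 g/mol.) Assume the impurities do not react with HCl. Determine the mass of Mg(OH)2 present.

0.5479 g

n(HCl) added = 0.02501 × 0.8821 = 0.02206 mol
n(NaOH) used in back-titration = 0.01283 × 0.2550 = 3.272 × 10^-3 mol
n(HCl) left over = 3.272 × 10^-3 mol (1:1 ratio)
n(HCl) consumed by analyte = 0.02206 − 3.272 × 10^-3 = 0.01879 mol
From the 1:2 ratio, n(Mg(OH)2) = 1/2 × 0.01879 = 9.395 × 10^-3 mol
mass of Mg(OH)2 = 9.395 × 10^-3 × 58.32 = 0.5479 g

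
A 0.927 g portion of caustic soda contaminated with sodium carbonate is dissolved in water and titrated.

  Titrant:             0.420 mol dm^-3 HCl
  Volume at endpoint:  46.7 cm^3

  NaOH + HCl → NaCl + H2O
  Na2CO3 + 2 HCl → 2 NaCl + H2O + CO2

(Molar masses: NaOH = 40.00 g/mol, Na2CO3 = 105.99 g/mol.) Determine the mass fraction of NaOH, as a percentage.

37.3 %

n(HCl) = 0.0467 × 0.420 = 0.0196 mol
Let x = n(NaOH), y = n(Na2CO3).
Titrant: 1x + 2y = 0.0196;  mass: 40.00x + 105.99y = 0.927
Solving, x = 8.65 × 10^-3 mol, y = 5.48 × 10^-3 mol
mass of NaOH = 8.65 × 10^-3 × 40.00 = 0.346 g
% NaOH = 0.346 / 0.927 × 100 = 37.3 %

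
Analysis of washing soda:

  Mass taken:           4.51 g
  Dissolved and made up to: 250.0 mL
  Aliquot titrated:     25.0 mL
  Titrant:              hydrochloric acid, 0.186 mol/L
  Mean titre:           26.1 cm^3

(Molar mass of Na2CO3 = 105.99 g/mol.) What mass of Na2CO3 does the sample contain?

2.57 g

Na2CO3 + 2 HCl → 2 NaCl + H2O + CO2
n(HCl) per titration = 0.0261 × 0.186 = 4.85 × 10^-3 mol
From the 1:2 ratio, n(Na2CO3) in each aliquot = 1/2 × 4.85 × 10^-3 = 2.43 × 10^-3 mol
n(Na2CO3) in the whole flask = 2.43 × 10^-3 × 250.0/25.0 = 0.0243 mol
mass of Na2CO3 = 0.0243 × 105.99 = 2.57 g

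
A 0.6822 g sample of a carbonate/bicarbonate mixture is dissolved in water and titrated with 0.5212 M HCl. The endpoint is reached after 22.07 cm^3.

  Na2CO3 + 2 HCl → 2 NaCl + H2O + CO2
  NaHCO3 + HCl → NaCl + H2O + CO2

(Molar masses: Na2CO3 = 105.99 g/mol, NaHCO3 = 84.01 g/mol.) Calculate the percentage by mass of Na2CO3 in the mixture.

n(HCl) = 0.02207 × 0.5212 = 0.01150 mol
Let x = n(Na2CO3), y = n(NaHCO3).
Titrant: 2x + 1y = 0.01150;  mass: 105.99x + 84.01y = 0.6822
Solving, x = 4.581 × 10^-3 mol, y = 2.341 × 10^-3 mol
mass of Na2CO3 = 4.581 × 10^-3 × 105.99 = 0.4855 g
% Na2CO3 = 0.4855 / 0.6822 × 100 = 71.17 %

71.17 %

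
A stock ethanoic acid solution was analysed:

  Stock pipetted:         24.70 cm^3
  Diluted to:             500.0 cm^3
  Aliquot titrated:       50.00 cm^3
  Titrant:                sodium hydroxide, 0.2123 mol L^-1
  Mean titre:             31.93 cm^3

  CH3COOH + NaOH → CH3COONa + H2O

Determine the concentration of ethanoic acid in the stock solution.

2.744 mol/L

n(NaOH) = 0.03193 × 0.2123 = 6.779 × 10^-3 mol
n(CH3COOH) in the aliquot = 6.779 × 10^-3 mol (1:1 ratio)
[CH3COOH]_dilute = 6.779 × 10^-3 / 0.05000 = 0.1356 mol/L
Dilution factor = 500.0 / 24.70 = 20.24
[CH3COOH]_stock = 0.1356 × 20.24 = 2.744 mol/L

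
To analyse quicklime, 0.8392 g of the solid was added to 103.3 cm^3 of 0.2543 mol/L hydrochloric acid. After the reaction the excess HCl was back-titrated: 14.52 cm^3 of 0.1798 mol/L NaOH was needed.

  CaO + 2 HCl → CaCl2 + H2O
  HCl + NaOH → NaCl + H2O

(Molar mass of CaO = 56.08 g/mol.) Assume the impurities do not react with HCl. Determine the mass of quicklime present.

0.6634 g

n(HCl) added = 0.1033 × 0.2543 = 0.02627 mol
n(NaOH) used in back-titration = 0.01452 × 0.1798 = 2.611 × 10^-3 mol
n(HCl) left over = 2.611 × 10^-3 mol (1:1 ratio)
n(HCl) consumed by analyte = 0.02627 − 2.611 × 10^-3 = 0.02366 mol
From the 1:2 ratio, n(CaO) = 1/2 × 0.02366 = 0.01183 mol
mass of CaO = 0.01183 × 56.08 = 0.6634 g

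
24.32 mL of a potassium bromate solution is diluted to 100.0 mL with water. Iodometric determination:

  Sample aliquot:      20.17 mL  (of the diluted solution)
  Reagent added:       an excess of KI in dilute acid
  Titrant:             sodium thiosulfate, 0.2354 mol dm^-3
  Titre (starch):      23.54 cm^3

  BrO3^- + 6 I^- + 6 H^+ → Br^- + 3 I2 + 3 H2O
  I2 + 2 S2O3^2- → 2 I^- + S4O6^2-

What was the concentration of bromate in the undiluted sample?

0.1883 mol/L

n(S2O3^2-) = 0.02354 × 0.2354 = 5.541 × 10^-3 mol
n(I2) = n(S2O3^2-)/2 = 2.771 × 10^-3 mol
From the 1:3 ratio, n(BrO3^-) in the aliquot = 1/3 × 2.771 × 10^-3 = 9.236 × 10^-4 mol
[BrO3^-]_dilute = 9.236 × 10^-4 / 0.02017 = 0.04579 mol/L
[BrO3^-]_original = 0.04579 × 100.0/24.32 = 0.1883 mol/L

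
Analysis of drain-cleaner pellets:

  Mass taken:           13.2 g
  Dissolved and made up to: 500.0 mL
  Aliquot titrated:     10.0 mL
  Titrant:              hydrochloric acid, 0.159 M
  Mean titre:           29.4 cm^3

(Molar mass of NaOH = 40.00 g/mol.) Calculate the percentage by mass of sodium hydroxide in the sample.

NaOH + HCl → NaCl + H2O
n(HCl) per titration = 0.0294 × 0.159 = 4.67 × 10^-3 mol
n(NaOH) in each aliquot = 4.67 × 10^-3 mol (1:1 ratio)
n(NaOH) in the whole flask = 4.67 × 10^-3 × 500.0/10.0 = 0.234 mol
mass of NaOH = 0.234 × 40.00 = 9.35 g
% NaOH = 9.35 / 13.2 × 100 = 70.8 %

70.8 %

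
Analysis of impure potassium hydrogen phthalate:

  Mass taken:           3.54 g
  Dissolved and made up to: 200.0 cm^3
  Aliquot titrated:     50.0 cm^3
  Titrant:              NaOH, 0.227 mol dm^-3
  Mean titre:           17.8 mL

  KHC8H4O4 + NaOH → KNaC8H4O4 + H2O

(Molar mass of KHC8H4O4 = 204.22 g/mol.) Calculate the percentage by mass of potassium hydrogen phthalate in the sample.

93.2 %

n(NaOH) per titration = 0.0178 × 0.227 = 4.04 × 10^-3 mol
n(KHC8H4O4) in each aliquot = 4.04 × 10^-3 mol (1:1 ratio)
n(KHC8H4O4) in the whole flask = 4.04 × 10^-3 × 200.0/50.0 = 0.0162 mol
mass of KHC8H4O4 = 0.0162 × 204.22 = 3.30 g
% KHC8H4O4 = 3.30 / 3.54 × 100 = 93.2 %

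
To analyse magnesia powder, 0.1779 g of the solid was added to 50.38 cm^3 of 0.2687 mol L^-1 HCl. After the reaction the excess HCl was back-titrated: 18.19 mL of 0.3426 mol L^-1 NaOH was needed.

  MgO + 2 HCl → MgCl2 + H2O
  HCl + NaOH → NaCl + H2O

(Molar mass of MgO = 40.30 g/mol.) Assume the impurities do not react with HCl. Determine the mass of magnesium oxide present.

n(HCl) added = 0.05038 × 0.2687 = 0.01354 mol
n(NaOH) used in back-titration = 0.01819 × 0.3426 = 6.232 × 10^-3 mol
n(HCl) left over = 6.232 × 10^-3 mol (1:1 ratio)
n(HCl) consumed by analyte = 0.01354 − 6.232 × 10^-3 = 7.305 × 10^-3 mol
From the 1:2 ratio, n(MgO) = 1/2 × 7.305 × 10^-3 = 3.653 × 10^-3 mol
mass of MgO = 3.653 × 10^-3 × 40.30 = 0.1472 g

0.1472 g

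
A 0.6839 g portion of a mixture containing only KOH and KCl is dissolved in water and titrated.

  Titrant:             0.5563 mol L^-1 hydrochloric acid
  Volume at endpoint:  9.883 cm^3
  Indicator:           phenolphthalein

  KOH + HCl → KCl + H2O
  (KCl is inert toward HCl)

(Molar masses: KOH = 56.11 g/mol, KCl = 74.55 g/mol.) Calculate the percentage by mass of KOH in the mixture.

45.11 %

n(HCl) = 0.009883 × 0.5563 = 5.498 × 10^-3 mol
Let x = n(KOH), y = n(KCl).
Titrant: 1x = 5.498 × 10^-3;  mass: 56.11x + 74.55y = 0.6839
Solving, x = 5.498 × 10^-3 mol, y = 5.036 × 10^-3 mol
mass of KOH = 5.498 × 10^-3 × 56.11 = 0.3085 g
% KOH = 0.3085 / 0.6839 × 100 = 45.11 %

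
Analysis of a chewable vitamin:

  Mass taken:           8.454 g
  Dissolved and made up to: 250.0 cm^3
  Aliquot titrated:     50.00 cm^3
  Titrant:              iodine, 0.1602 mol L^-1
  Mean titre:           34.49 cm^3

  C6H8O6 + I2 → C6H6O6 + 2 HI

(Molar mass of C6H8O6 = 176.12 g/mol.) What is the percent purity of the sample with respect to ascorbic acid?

n(I2) per titration = 0.03449 × 0.1602 = 5.525 × 10^-3 mol
n(C6H8O6) in each aliquot = 5.525 × 10^-3 mol (1:1 ratio)
n(C6H8O6) in the whole flask = 5.525 × 10^-3 × 250.0/50.00 = 0.02763 mol
mass of C6H8O6 = 0.02763 × 176.12 = 4.866 g
% C6H8O6 = 4.866 / 8.454 × 100 = 57.55 %

57.55 %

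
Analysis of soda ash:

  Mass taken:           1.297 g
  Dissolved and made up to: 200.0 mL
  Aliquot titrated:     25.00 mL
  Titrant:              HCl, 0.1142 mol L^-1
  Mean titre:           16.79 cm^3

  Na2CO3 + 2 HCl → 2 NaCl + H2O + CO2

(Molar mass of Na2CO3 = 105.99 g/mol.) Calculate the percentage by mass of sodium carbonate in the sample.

n(HCl) per titration = 0.01679 × 0.1142 = 1.917 × 10^-3 mol
From the 1:2 ratio, n(Na2CO3) in each aliquot = 1/2 × 1.917 × 10^-3 = 9.587 × 10^-4 mol
n(Na2CO3) in the whole flask = 9.587 × 10^-4 × 200.0/25.00 = 7.670 × 10^-3 mol
mass of Na2CO3 = 7.670 × 10^-3 × 105.99 = 0.8129 g
% Na2CO3 = 0.8129 / 1.297 × 100 = 62.68 %

62.68 %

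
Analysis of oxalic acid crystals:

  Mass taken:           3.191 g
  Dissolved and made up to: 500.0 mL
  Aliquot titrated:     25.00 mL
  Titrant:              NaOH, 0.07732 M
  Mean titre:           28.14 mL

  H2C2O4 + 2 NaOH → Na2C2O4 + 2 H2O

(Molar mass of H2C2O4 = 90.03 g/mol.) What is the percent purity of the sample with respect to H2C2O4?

61.39 %

n(NaOH) per titration = 0.02814 × 0.07732 = 2.176 × 10^-3 mol
From the 1:2 ratio, n(H2C2O4) in each aliquot = 1/2 × 2.176 × 10^-3 = 1.088 × 10^-3 mol
n(H2C2O4) in the whole flask = 1.088 × 10^-3 × 500.0/25.00 = 0.02176 mol
mass of H2C2O4 = 0.02176 × 90.03 = 1.959 g
% H2C2O4 = 1.959 / 3.191 × 100 = 61.39 %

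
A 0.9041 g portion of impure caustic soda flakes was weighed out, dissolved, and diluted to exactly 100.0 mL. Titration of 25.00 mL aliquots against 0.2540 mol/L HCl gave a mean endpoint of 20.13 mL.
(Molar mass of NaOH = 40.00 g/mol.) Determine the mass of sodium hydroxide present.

NaOH + HCl → NaCl + H2O
n(HCl) per titration = 0.02013 × 0.2540 = 5.113 × 10^-3 mol
n(NaOH) in each aliquot = 5.113 × 10^-3 mol (1:1 ratio)
n(NaOH) in the whole flask = 5.113 × 10^-3 × 100.0/25.00 = 0.02045 mol
mass of NaOH = 0.02045 × 40.00 = 0.8181 g

0.8181 g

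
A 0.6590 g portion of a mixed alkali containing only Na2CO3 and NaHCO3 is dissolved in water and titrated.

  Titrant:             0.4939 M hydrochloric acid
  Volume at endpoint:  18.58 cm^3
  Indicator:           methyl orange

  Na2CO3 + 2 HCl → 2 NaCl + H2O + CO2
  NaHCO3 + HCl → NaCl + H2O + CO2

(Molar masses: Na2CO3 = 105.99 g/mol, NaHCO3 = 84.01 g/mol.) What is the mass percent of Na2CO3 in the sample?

n(HCl) = 0.01858 × 0.4939 = 9.177 × 10^-3 mol
Let x = n(Na2CO3), y = n(NaHCO3).
Titrant: 2x + 1y = 9.177 × 10^-3;  mass: 105.99x + 84.01y = 0.6590
Solving, x = 1.804 × 10^-3 mol, y = 5.568 × 10^-3 mol
mass of Na2CO3 = 1.804 × 10^-3 × 105.99 = 0.1913 g
% Na2CO3 = 0.1913 / 0.6590 × 100 = 29.02 %

29.02 %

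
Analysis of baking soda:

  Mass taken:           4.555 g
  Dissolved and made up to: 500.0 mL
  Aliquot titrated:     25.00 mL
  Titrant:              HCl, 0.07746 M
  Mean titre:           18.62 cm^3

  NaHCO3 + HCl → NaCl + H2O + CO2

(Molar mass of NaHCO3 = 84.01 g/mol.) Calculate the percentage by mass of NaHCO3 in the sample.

53.20 %

n(HCl) per titration = 0.01862 × 0.07746 = 1.442 × 10^-3 mol
n(NaHCO3) in each aliquot = 1.442 × 10^-3 mol (1:1 ratio)
n(NaHCO3) in the whole flask = 1.442 × 10^-3 × 500.0/25.00 = 0.02885 mol
mass of NaHCO3 = 0.02885 × 84.01 = 2.423 g
% NaHCO3 = 2.423 / 4.555 × 100 = 53.20 %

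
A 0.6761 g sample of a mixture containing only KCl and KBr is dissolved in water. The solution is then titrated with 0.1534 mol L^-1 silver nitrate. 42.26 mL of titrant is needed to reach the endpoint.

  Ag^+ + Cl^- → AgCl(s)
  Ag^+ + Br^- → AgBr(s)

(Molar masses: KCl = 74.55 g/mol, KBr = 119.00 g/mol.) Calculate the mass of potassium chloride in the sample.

0.1599 g

n(AgNO3) = 0.04226 × 0.1534 = 6.483 × 10^-3 mol
Let x = n(KCl), y = n(KBr).
Titrant: 1x + 1y = 6.483 × 10^-3;  mass: 74.55x + 119.00y = 0.6761
Solving, x = 2.145 × 10^-3 mol, y = 4.338 × 10^-3 mol
mass of KCl = 2.145 × 10^-3 × 74.55 = 0.1599 g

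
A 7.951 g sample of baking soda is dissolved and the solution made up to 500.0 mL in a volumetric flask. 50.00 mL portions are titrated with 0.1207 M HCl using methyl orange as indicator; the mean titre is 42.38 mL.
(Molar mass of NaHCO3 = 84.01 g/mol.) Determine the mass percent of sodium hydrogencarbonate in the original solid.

NaHCO3 + HCl → NaCl + H2O + CO2
n(HCl) per titration = 0.04238 × 0.1207 = 5.115 × 10^-3 mol
n(NaHCO3) in each aliquot = 5.115 × 10^-3 mol (1:1 ratio)
n(NaHCO3) in the whole flask = 5.115 × 10^-3 × 500.0/50.00 = 0.05115 mol
mass of NaHCO3 = 0.05115 × 84.01 = 4.297 g
% NaHCO3 = 4.297 / 7.951 × 100 = 54.05 %

54.05 %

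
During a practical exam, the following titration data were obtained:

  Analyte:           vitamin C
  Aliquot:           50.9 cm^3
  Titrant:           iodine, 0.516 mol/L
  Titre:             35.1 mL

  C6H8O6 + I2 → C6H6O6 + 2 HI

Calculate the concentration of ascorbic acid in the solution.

0.356 mol/L

n(I2) = 0.0351 L × 0.516 mol/L = 0.0181 mol
n(C6H8O6) = 0.0181 mol (1:1 mole ratio)
[C6H8O6] = 0.0181 mol / 0.0509 L = 0.356 mol/L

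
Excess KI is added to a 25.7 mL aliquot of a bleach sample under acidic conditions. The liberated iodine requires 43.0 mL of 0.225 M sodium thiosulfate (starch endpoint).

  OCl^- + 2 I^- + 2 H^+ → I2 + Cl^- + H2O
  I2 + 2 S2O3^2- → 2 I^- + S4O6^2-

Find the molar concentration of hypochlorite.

0.188 M

n(S2O3^2-) = 0.0430 × 0.225 = 9.68 × 10^-3 mol
n(I2) = n(S2O3^2-)/2 = 4.84 × 10^-3 mol
n(OCl^-) in the aliquot = 4.84 × 10^-3 mol (1:1 ratio)
[OCl^-] = 4.84 × 10^-3 / 0.0257 = 0.188 mol/L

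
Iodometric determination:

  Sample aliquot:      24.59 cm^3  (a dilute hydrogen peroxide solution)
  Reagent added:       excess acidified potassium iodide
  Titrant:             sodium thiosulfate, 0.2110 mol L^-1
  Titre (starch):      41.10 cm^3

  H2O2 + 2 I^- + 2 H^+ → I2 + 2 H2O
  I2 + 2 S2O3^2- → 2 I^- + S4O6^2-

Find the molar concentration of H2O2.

0.1763 mol/L

n(S2O3^2-) = 0.04110 × 0.2110 = 8.672 × 10^-3 mol
n(I2) = n(S2O3^2-)/2 = 4.336 × 10^-3 mol
n(H2O2) in the aliquot = 4.336 × 10^-3 mol (1:1 ratio)
[H2O2] = 4.336 × 10^-3 / 0.02459 = 0.1763 mol/L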